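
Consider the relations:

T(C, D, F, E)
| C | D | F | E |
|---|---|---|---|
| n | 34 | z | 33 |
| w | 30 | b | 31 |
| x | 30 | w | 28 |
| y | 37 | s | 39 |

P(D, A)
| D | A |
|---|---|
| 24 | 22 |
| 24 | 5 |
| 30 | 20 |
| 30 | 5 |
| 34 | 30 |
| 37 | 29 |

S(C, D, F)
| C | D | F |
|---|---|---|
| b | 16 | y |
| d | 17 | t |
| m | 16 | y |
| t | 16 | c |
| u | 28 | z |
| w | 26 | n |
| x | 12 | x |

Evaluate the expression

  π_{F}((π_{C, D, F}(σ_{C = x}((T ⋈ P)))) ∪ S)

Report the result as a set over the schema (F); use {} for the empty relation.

Natural join on D: {(n, 34, z, 33, 30), (w, 30, b, 31, 20), (w, 30, b, 31, 5), (x, 30, w, 28, 20), (x, 30, w, 28, 5), (y, 37, s, 39, 29)}
Selection C = x: {(x, 30, w, 28, 20), (x, 30, w, 28, 5)}
π_{C, D, F} gives {(x, 30, w)} (1 duplicate(s) eliminated).
Union: {(x, 30, w)} with {(b, 16, y), (d, 17, t), (m, 16, y), (t, 16, c), (u, 28, z), (w, 26, n), (x, 12, x)} → {(b, 16, y), (d, 17, t), (m, 16, y), (t, 16, c), (u, 28, z), (w, 26, n), (x, 12, x), (x, 30, w)}
π_{F} gives {c, n, t, w, x, y, z} (1 duplicate(s) eliminated).

{c, n, t, w, x, y, z}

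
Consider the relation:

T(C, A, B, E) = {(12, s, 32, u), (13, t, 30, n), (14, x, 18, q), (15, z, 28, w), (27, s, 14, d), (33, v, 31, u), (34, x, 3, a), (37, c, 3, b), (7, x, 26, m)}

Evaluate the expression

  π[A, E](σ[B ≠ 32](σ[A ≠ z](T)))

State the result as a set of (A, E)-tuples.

{(c, b), (s, d), (t, n), (v, u), (x, a), (x, m), (x, q)}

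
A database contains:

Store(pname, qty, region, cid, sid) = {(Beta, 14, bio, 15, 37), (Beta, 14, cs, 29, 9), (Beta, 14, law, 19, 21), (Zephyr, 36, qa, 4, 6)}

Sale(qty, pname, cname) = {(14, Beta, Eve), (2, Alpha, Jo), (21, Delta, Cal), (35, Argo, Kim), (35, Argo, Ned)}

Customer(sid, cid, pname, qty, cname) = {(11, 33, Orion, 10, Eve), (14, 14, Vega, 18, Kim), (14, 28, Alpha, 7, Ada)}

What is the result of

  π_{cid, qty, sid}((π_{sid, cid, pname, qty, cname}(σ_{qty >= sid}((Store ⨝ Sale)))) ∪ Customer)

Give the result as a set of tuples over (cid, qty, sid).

{(14, 18, 14), (28, 7, 14), (29, 14, 9), (33, 10, 11)}

Natural join on pname, qty: {(Beta, 14, bio, 15, 37, Eve), (Beta, 14, cs, 29, 9, Eve), (Beta, 14, law, 19, 21, Eve)}
Filtering on qty >= sid leaves {(Beta, 14, cs, 29, 9, Eve)}.
Projecting to sid, cid, pname, qty, cname: {(9, 29, Beta, 14, Eve)}
Union: {(9, 29, Beta, 14, Eve)} with {(11, 33, Orion, 10, Eve), (14, 14, Vega, 18, Kim), (14, 28, Alpha, 7, Ada)} → {(11, 33, Orion, 10, Eve), (14, 14, Vega, 18, Kim), (14, 28, Alpha, 7, Ada), (9, 29, Beta, 14, Eve)}
Projecting to cid, qty, sid: {(14, 18, 14), (28, 7, 14), (29, 14, 9), (33, 10, 11)}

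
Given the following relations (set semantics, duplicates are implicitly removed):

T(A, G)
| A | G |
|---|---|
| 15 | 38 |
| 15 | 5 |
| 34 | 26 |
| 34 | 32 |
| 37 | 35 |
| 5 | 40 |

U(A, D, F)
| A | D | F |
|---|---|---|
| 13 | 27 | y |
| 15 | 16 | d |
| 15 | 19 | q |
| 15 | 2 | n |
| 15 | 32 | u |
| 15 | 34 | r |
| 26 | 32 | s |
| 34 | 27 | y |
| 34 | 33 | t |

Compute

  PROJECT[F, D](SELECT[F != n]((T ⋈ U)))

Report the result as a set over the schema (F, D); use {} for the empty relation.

{(d, 16), (q, 19), (r, 34), (t, 33), (u, 32), (y, 27)}

Joining T and U on A yields {(15, 38, 16, d), (15, 38, 19, q), (15, 38, 2, n), (15, 38, 32, u), (15, 38, 34, r), (15, 5, 16, d), (15, 5, 19, q), (15, 5, 2, n), (15, 5, 32, u), (15, 5, 34, r), (34, 26, 27, y), (34, 26, 33, t), (34, 32, 27, y), (34, 32, 33, t)}.
Apply σ_{F != n}; surviving tuples: {(15, 38, 16, d), (15, 38, 19, q), (15, 38, 32, u), (15, 38, 34, r), (15, 5, 16, d), (15, 5, 19, q), (15, 5, 32, u), (15, 5, 34, r), (34, 26, 27, y), (34, 26, 33, t), (34, 32, 27, y), (34, 32, 33, t)}
Projecting to F, D (6 duplicate(s) eliminated): {(d, 16), (q, 19), (r, 34), (t, 33), (u, 32), (y, 27)}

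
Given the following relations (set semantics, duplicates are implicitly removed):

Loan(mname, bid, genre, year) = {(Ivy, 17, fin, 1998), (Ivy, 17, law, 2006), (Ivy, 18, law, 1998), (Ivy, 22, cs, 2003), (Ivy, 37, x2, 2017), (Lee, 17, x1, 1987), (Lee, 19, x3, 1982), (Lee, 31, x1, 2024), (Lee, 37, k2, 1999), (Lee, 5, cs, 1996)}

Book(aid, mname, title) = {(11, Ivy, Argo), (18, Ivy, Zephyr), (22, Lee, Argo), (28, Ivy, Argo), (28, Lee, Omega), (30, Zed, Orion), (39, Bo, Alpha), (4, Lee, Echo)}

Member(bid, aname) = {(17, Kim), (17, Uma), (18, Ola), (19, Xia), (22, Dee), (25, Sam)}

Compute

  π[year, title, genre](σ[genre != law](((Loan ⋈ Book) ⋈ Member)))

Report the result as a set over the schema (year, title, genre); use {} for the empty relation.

Joining Loan and Book on mname yields {(Ivy, 17, fin, 1998, 11, Argo), (Ivy, 17, fin, 1998, 18, Zephyr), (Ivy, 17, fin, 1998, 28, Argo), (Ivy, 17, law, 2006, 11, Argo), (Ivy, 17, law, 2006, 18, Zephyr), (Ivy, 17, law, 2006, 28, Argo), (Ivy, 18, law, 1998, 11, Argo), (Ivy, 18, law, 1998, 18, Zephyr), (Ivy, 18, law, 1998, 28, Argo), (Ivy, 22, cs, 2003, 11, Argo), (Ivy, 22, cs, 2003, 18, Zephyr), (Ivy, 22, cs, 2003, 28, Argo), (Ivy, 37, x2, 2017, 11, Argo), (Ivy, 37, x2, 2017, 18, Zephyr), (Ivy, 37, x2, 2017, 28, Argo), (Lee, 17, x1, 1987, 22, Argo), (Lee, 17, x1, 1987, 28, Omega), (Lee, 17, x1, 1987, 4, Echo), (Lee, 19, x3, 1982, 22, Argo), (Lee, 19, x3, 1982, 28, Omega), (Lee, 19, x3, 1982, 4, Echo), (Lee, 31, x1, 2024, 22, Argo), (Lee, 31, x1, 2024, 28, Omega), (Lee, 31, x1, 2024, 4, Echo), (Lee, 37, k2, 1999, 22, Argo), (Lee, 37, k2, 1999, 28, Omega), (Lee, 37, k2, 1999, 4, Echo), (Lee, 5, cs, 1996, 22, Argo), (Lee, 5, cs, 1996, 28, Omega), (Lee, 5, cs, 1996, 4, Echo)}.
Joining (Loan ⋈ Book) and Member on bid yields {(Ivy, 17, fin, 1998, 11, Argo, Kim), (Ivy, 17, fin, 1998, 11, Argo, Uma), (Ivy, 17, fin, 1998, 18, Zephyr, Kim), (Ivy, 17, fin, 1998, 18, Zephyr, Uma), (Ivy, 17, fin, 1998, 28, Argo, Kim), (Ivy, 17, fin, 1998, 28, Argo, Uma), (Ivy, 17, law, 2006, 11, Argo, Kim), (Ivy, 17, law, 2006, 11, Argo, Uma), (Ivy, 17, law, 2006, 18, Zephyr, Kim), (Ivy, 17, law, 2006, 18, Zephyr, Uma), (Ivy, 17, law, 2006, 28, Argo, Kim), (Ivy, 17, law, 2006, 28, Argo, Uma), (Ivy, 18, law, 1998, 11, Argo, Ola), (Ivy, 18, law, 1998, 18, Zephyr, Ola), (Ivy, 18, law, 1998, 28, Argo, Ola), (Ivy, 22, cs, 2003, 11, Argo, Dee), (Ivy, 22, cs, 2003, 18, Zephyr, Dee), (Ivy, 22, cs, 2003, 28, Argo, Dee), (Lee, 17, x1, 1987, 22, Argo, Kim), (Lee, 17, x1, 1987, 22, Argo, Uma), (Lee, 17, x1, 1987, 28, Omega, Kim), (Lee, 17, x1, 1987, 28, Omega, Uma), (Lee, 17, x1, 1987, 4, Echo, Kim), (Lee, 17, x1, 1987, 4, Echo, Uma), (Lee, 19, x3, 1982, 22, Argo, Xia), (Lee, 19, x3, 1982, 28, Omega, Xia), (Lee, 19, x3, 1982, 4, Echo, Xia)}.
σ[genre != law]: keep tuples satisfying genre != law → {(Ivy, 17, fin, 1998, 11, Argo, Kim), (Ivy, 17, fin, 1998, 11, Argo, Uma), (Ivy, 17, fin, 1998, 18, Zephyr, Kim), (Ivy, 17, fin, 1998, 18, Zephyr, Uma), (Ivy, 17, fin, 1998, 28, Argo, Kim), (Ivy, 17, fin, 1998, 28, Argo, Uma), (Ivy, 22, cs, 2003, 11, Argo, Dee), (Ivy, 22, cs, 2003, 18, Zephyr, Dee), (Ivy, 22, cs, 2003, 28, Argo, Dee), (Lee, 17, x1, 1987, 22, Argo, Kim), (Lee, 17, x1, 1987, 22, Argo, Uma), (Lee, 17, x1, 1987, 28, Omega, Kim), (Lee, 17, x1, 1987, 28, Omega, Uma), (Lee, 17, x1, 1987, 4, Echo, Kim), (Lee, 17, x1, 1987, 4, Echo, Uma), (Lee, 19, x3, 1982, 22, Argo, Xia), (Lee, 19, x3, 1982, 28, Omega, Xia), (Lee, 19, x3, 1982, 4, Echo, Xia)}
Keep only column(s) year, title, genre (8 duplicate(s) eliminated): {(1982, Argo, x3), (1982, Echo, x3), (1982, Omega, x3), (1987, Argo, x1), (1987, Echo, x1), (1987, Omega, x1), (1998, Argo, fin), (1998, Zephyr, fin), (2003, Argo, cs), (2003, Zephyr, cs)}

{(1982, Argo, x3), (1982, Echo, x3), (1982, Omega, x3), (1987, Argo, x1), (1987, Echo, x1), (1987, Omega, x1), (1998, Argo, fin), (1998, Zephyr, fin), (2003, Argo, cs), (2003, Zephyr, cs)}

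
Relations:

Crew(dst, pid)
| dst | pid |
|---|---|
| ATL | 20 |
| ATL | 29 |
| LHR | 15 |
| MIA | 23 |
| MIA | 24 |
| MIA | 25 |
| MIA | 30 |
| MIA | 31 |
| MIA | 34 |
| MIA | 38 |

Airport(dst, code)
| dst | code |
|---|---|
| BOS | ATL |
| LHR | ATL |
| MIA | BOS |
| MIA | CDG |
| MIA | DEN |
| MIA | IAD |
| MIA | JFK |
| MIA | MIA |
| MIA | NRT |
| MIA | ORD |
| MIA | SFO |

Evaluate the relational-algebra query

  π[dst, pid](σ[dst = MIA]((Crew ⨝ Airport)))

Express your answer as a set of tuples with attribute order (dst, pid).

Joining Crew and Airport on dst yields {(LHR, 15, ATL), (MIA, 23, BOS), (MIA, 23, CDG), (MIA, 23, DEN), (MIA, 23, IAD), (MIA, 23, JFK), (MIA, 23, MIA), (MIA, 23, NRT), (MIA, 23, ORD), (MIA, 23, SFO), (MIA, 24, BOS), (MIA, 24, CDG), (MIA, 24, DEN), (MIA, 24, IAD), (MIA, 24, JFK), (MIA, 24, MIA), (MIA, 24, NRT), (MIA, 24, ORD), (MIA, 24, SFO), (MIA, 25, BOS), (MIA, 25, CDG), (MIA, 25, DEN), (MIA, 25, IAD), (MIA, 25, JFK), (MIA, 25, MIA), (MIA, 25, NRT), (MIA, 25, ORD), (MIA, 25, SFO), (MIA, 30, BOS), (MIA, 30, CDG), (MIA, 30, DEN), (MIA, 30, IAD), (MIA, 30, JFK), (MIA, 30, MIA), (MIA, 30, NRT), (MIA, 30, ORD), (MIA, 30, SFO), (MIA, 31, BOS), (MIA, 31, CDG), (MIA, 31, DEN), (MIA, 31, IAD), (MIA, 31, JFK), (MIA, 31, MIA), (MIA, 31, NRT), (MIA, 31, ORD), (MIA, 31, SFO), (MIA, 34, BOS), (MIA, 34, CDG), (MIA, 34, DEN), (MIA, 34, IAD), (MIA, 34, JFK), (MIA, 34, MIA), (MIA, 34, NRT), (MIA, 34, ORD), (MIA, 34, SFO), (MIA, 38, BOS), (MIA, 38, CDG), (MIA, 38, DEN), (MIA, 38, IAD), (MIA, 38, JFK), (MIA, 38, MIA), (MIA, 38, NRT), (MIA, 38, ORD), (MIA, 38, SFO)}.
Apply σ_{dst = MIA}; surviving tuples: {(MIA, 23, BOS), (MIA, 23, CDG), (MIA, 23, DEN), (MIA, 23, IAD), (MIA, 23, JFK), (MIA, 23, MIA), (MIA, 23, NRT), (MIA, 23, ORD), (MIA, 23, SFO), (MIA, 24, BOS), (MIA, 24, CDG), (MIA, 24, DEN), (MIA, 24, IAD), (MIA, 24, JFK), (MIA, 24, MIA), (MIA, 24, NRT), (MIA, 24, ORD), (MIA, 24, SFO), (MIA, 25, BOS), (MIA, 25, CDG), (MIA, 25, DEN), (MIA, 25, IAD), (MIA, 25, JFK), (MIA, 25, MIA), (MIA, 25, NRT), (MIA, 25, ORD), (MIA, 25, SFO), (MIA, 30, BOS), (MIA, 30, CDG), (MIA, 30, DEN), (MIA, 30, IAD), (MIA, 30, JFK), (MIA, 30, MIA), (MIA, 30, NRT), (MIA, 30, ORD), (MIA, 30, SFO), (MIA, 31, BOS), (MIA, 31, CDG), (MIA, 31, DEN), (MIA, 31, IAD), (MIA, 31, JFK), (MIA, 31, MIA), (MIA, 31, NRT), (MIA, 31, ORD), (MIA, 31, SFO), (MIA, 34, BOS), (MIA, 34, CDG), (MIA, 34, DEN), (MIA, 34, IAD), (MIA, 34, JFK), (MIA, 34, MIA), (MIA, 34, NRT), (MIA, 34, ORD), (MIA, 34, SFO), (MIA, 38, BOS), (MIA, 38, CDG), (MIA, 38, DEN), (MIA, 38, IAD), (MIA, 38, JFK), (MIA, 38, MIA), (MIA, 38, NRT), (MIA, 38, ORD), (MIA, 38, SFO)}
π_{dst, pid} gives {(MIA, 23), (MIA, 24), (MIA, 25), (MIA, 30), (MIA, 31), (MIA, 34), (MIA, 38)} (56 duplicate(s) eliminated).

{(MIA, 23), (MIA, 24), (MIA, 25), (MIA, 30), (MIA, 31), (MIA, 34), (MIA, 38)}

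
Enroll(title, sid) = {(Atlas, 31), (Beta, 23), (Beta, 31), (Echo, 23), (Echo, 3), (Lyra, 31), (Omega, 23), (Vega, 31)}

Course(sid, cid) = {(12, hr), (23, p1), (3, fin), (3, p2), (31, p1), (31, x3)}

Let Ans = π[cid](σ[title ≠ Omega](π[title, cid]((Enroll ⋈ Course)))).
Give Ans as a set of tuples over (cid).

{fin, p1, p2, x3}

Joining Enroll and Course on sid yields {(Atlas, 31, p1), (Atlas, 31, x3), (Beta, 23, p1), (Beta, 31, p1), (Beta, 31, x3), (Echo, 23, p1), (Echo, 3, fin), (Echo, 3, p2), (Lyra, 31, p1), (Lyra, 31, x3), (Omega, 23, p1), (Vega, 31, p1), (Vega, 31, x3)}.
π_{title, cid} gives {(Atlas, p1), (Atlas, x3), (Beta, p1), (Beta, x3), (Echo, fin), (Echo, p1), (Echo, p2), (Lyra, p1), (Lyra, x3), (Omega, p1), (Vega, p1), (Vega, x3)} (1 duplicate(s) eliminated).
σ[title ≠ Omega]: keep tuples satisfying title ≠ Omega → {(Atlas, p1), (Atlas, x3), (Beta, p1), (Beta, x3), (Echo, fin), (Echo, p1), (Echo, p2), (Lyra, p1), (Lyra, x3), (Vega, p1), (Vega, x3)}
π_{cid} gives {fin, p1, p2, x3} (7 duplicate(s) eliminated).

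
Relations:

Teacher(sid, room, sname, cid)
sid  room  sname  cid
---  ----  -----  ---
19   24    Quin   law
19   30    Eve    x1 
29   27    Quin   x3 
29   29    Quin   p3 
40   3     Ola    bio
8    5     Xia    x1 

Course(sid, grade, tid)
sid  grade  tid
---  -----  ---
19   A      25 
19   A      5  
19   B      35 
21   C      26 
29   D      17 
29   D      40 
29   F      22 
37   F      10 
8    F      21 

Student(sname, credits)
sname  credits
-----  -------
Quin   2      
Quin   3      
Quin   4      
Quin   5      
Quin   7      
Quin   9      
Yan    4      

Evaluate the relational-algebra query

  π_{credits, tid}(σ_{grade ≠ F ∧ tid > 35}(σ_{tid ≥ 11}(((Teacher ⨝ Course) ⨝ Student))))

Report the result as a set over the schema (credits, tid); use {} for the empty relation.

Joining Teacher and Course on sid yields {(19, 24, Quin, law, A, 25), (19, 24, Quin, law, A, 5), (19, 24, Quin, law, B, 35), (19, 30, Eve, x1, A, 25), (19, 30, Eve, x1, A, 5), (19, 30, Eve, x1, B, 35), (29, 27, Quin, x3, D, 17), (29, 27, Quin, x3, D, 40), (29, 27, Quin, x3, F, 22), (29, 29, Quin, p3, D, 17), (29, 29, Quin, p3, D, 40), (29, 29, Quin, p3, F, 22), (8, 5, Xia, x1, F, 21)}.
Joining (Teacher ⨝ Course) and Student on sname yields {(19, 24, Quin, law, A, 25, 2), (19, 24, Quin, law, A, 25, 3), (19, 24, Quin, law, A, 25, 4), (19, 24, Quin, law, A, 25, 5), (19, 24, Quin, law, A, 25, 7), (19, 24, Quin, law, A, 25, 9), (19, 24, Quin, law, A, 5, 2), (19, 24, Quin, law, A, 5, 3), (19, 24, Quin, law, A, 5, 4), (19, 24, Quin, law, A, 5, 5), (19, 24, Quin, law, A, 5, 7), (19, 24, Quin, law, A, 5, 9), (19, 24, Quin, law, B, 35, 2), (19, 24, Quin, law, B, 35, 3), (19, 24, Quin, law, B, 35, 4), (19, 24, Quin, law, B, 35, 5), (19, 24, Quin, law, B, 35, 7), (19, 24, Quin, law, B, 35, 9), (29, 27, Quin, x3, D, 17, 2), (29, 27, Quin, x3, D, 17, 3), (29, 27, Quin, x3, D, 17, 4), (29, 27, Quin, x3, D, 17, 5), (29, 27, Quin, x3, D, 17, 7), (29, 27, Quin, x3, D, 17, 9), (29, 27, Quin, x3, D, 40, 2), (29, 27, Quin, x3, D, 40, 3), (29, 27, Quin, x3, D, 40, 4), (29, 27, Quin, x3, D, 40, 5), (29, 27, Quin, x3, D, 40, 7), (29, 27, Quin, x3, D, 40, 9), (29, 27, Quin, x3, F, 22, 2), (29, 27, Quin, x3, F, 22, 3), (29, 27, Quin, x3, F, 22, 4), (29, 27, Quin, x3, F, 22, 5), (29, 27, Quin, x3, F, 22, 7), (29, 27, Quin, x3, F, 22, 9), (29, 29, Quin, p3, D, 17, 2), (29, 29, Quin, p3, D, 17, 3), (29, 29, Quin, p3, D, 17, 4), (29, 29, Quin, p3, D, 17, 5), (29, 29, Quin, p3, D, 17, 7), (29, 29, Quin, p3, D, 17, 9), (29, 29, Quin, p3, D, 40, 2), (29, 29, Quin, p3, D, 40, 3), (29, 29, Quin, p3, D, 40, 4), (29, 29, Quin, p3, D, 40, 5), (29, 29, Quin, p3, D, 40, 7), (29, 29, Quin, p3, D, 40, 9), (29, 29, Quin, p3, F, 22, 2), (29, 29, Quin, p3, F, 22, 3), (29, 29, Quin, p3, F, 22, 4), (29, 29, Quin, p3, F, 22, 5), (29, 29, Quin, p3, F, 22, 7), (29, 29, Quin, p3, F, 22, 9)}.
Apply σ_{tid ≥ 11}; surviving tuples: {(19, 24, Quin, law, A, 25, 2), (19, 24, Quin, law, A, 25, 3), (19, 24, Quin, law, A, 25, 4), (19, 24, Quin, law, A, 25, 5), (19, 24, Quin, law, A, 25, 7), (19, 24, Quin, law, A, 25, 9), (19, 24, Quin, law, B, 35, 2), (19, 24, Quin, law, B, 35, 3), (19, 24, Quin, law, B, 35, 4), (19, 24, Quin, law, B, 35, 5), (19, 24, Quin, law, B, 35, 7), (19, 24, Quin, law, B, 35, 9), (29, 27, Quin, x3, D, 17, 2), (29, 27, Quin, x3, D, 17, 3), (29, 27, Quin, x3, D, 17, 4), (29, 27, Quin, x3, D, 17, 5), (29, 27, Quin, x3, D, 17, 7), (29, 27, Quin, x3, D, 17, 9), (29, 27, Quin, x3, D, 40, 2), (29, 27, Quin, x3, D, 40, 3), (29, 27, Quin, x3, D, 40, 4), (29, 27, Quin, x3, D, 40, 5), (29, 27, Quin, x3, D, 40, 7), (29, 27, Quin, x3, D, 40, 9), (29, 27, Quin, x3, F, 22, 2), (29, 27, Quin, x3, F, 22, 3), (29, 27, Quin, x3, F, 22, 4), (29, 27, Quin, x3, F, 22, 5), (29, 27, Quin, x3, F, 22, 7), (29, 27, Quin, x3, F, 22, 9), (29, 29, Quin, p3, D, 17, 2), (29, 29, Quin, p3, D, 17, 3), (29, 29, Quin, p3, D, 17, 4), (29, 29, Quin, p3, D, 17, 5), (29, 29, Quin, p3, D, 17, 7), (29, 29, Quin, p3, D, 17, 9), (29, 29, Quin, p3, D, 40, 2), (29, 29, Quin, p3, D, 40, 3), (29, 29, Quin, p3, D, 40, 4), (29, 29, Quin, p3, D, 40, 5), (29, 29, Quin, p3, D, 40, 7), (29, 29, Quin, p3, D, 40, 9), (29, 29, Quin, p3, F, 22, 2), (29, 29, Quin, p3, F, 22, 3), (29, 29, Quin, p3, F, 22, 4), (29, 29, Quin, p3, F, 22, 5), (29, 29, Quin, p3, F, 22, 7), (29, 29, Quin, p3, F, 22, 9)}
Apply σ_{grade ≠ F ∧ tid > 35}; surviving tuples: {(29, 27, Quin, x3, D, 40, 2), (29, 27, Quin, x3, D, 40, 3), (29, 27, Quin, x3, D, 40, 4), (29, 27, Quin, x3, D, 40, 5), (29, 27, Quin, x3, D, 40, 7), (29, 27, Quin, x3, D, 40, 9), (29, 29, Quin, p3, D, 40, 2), (29, 29, Quin, p3, D, 40, 3), (29, 29, Quin, p3, D, 40, 4), (29, 29, Quin, p3, D, 40, 5), (29, 29, Quin, p3, D, 40, 7), (29, 29, Quin, p3, D, 40, 9)}
π_{credits, tid} gives {(2, 40), (3, 40), (4, 40), (5, 40), (7, 40), (9, 40)} (6 duplicate(s) eliminated).

{(2, 40), (3, 40), (4, 40), (5, 40), (7, 40), (9, 40)}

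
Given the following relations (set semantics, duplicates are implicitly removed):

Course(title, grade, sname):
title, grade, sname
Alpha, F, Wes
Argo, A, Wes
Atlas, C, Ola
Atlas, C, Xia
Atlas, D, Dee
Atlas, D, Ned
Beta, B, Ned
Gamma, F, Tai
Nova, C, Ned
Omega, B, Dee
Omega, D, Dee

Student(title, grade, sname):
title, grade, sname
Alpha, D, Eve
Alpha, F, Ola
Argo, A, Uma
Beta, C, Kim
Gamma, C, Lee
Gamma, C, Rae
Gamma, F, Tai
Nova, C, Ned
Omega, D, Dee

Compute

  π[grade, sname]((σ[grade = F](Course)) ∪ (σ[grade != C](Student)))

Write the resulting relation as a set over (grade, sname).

{(A, Uma), (D, Dee), (D, Eve), (F, Ola), (F, Tai), (F, Wes)}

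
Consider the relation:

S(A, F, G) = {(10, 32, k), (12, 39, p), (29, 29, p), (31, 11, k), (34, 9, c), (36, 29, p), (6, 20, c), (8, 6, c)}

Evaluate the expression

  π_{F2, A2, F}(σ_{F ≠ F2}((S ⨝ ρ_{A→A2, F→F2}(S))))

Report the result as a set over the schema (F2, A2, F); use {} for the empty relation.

ρ[A→A2, F→F2]: schema becomes (A2, F2, G); tuples unchanged.
Joining S and ρ_{A→A2, F→F2}(S) on G yields {(10, 32, k, 10, 32), (10, 32, k, 31, 11), (12, 39, p, 12, 39), (12, 39, p, 29, 29), (12, 39, p, 36, 29), (29, 29, p, 12, 39), (29, 29, p, 29, 29), (29, 29, p, 36, 29), (31, 11, k, 10, 32), (31, 11, k, 31, 11), (34, 9, c, 34, 9), (34, 9, c, 6, 20), (34, 9, c, 8, 6), (36, 29, p, 12, 39), (36, 29, p, 29, 29), (36, 29, p, 36, 29), (6, 20, c, 34, 9), (6, 20, c, 6, 20), (6, 20, c, 8, 6), (8, 6, c, 34, 9), (8, 6, c, 6, 20), (8, 6, c, 8, 6)}.
Apply σ_{F ≠ F2}; surviving tuples: {(10, 32, k, 31, 11), (12, 39, p, 29, 29), (12, 39, p, 36, 29), (29, 29, p, 12, 39), (31, 11, k, 10, 32), (34, 9, c, 6, 20), (34, 9, c, 8, 6), (36, 29, p, 12, 39), (6, 20, c, 34, 9), (6, 20, c, 8, 6), (8, 6, c, 34, 9), (8, 6, c, 6, 20)}
Keep only column(s) F2, A2, F (1 duplicate(s) eliminated): {(11, 31, 32), (20, 6, 6), (20, 6, 9), (29, 29, 39), (29, 36, 39), (32, 10, 11), (39, 12, 29), (6, 8, 20), (6, 8, 9), (9, 34, 20), (9, 34, 6)}

{(11, 31, 32), (20, 6, 6), (20, 6, 9), (29, 29, 39), (29, 36, 39), (32, 10, 11), (39, 12, 29), (6, 8, 20), (6, 8, 9), (9, 34, 20), (9, 34, 6)}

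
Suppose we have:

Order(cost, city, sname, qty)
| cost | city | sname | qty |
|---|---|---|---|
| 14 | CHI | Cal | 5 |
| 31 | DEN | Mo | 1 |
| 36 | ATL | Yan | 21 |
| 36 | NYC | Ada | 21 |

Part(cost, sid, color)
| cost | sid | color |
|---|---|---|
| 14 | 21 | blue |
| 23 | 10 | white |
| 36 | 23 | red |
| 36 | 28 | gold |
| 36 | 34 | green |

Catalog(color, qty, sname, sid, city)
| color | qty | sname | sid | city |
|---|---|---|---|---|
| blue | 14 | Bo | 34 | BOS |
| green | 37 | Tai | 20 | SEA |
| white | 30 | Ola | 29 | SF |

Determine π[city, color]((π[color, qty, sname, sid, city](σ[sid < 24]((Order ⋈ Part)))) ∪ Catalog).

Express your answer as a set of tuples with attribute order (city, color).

{(ATL, red), (BOS, blue), (CHI, blue), (NYC, red), (SEA, green), (SF, white)}

Joining Order and Part on cost yields {(14, CHI, Cal, 5, 21, blue), (36, ATL, Yan, 21, 23, red), (36, ATL, Yan, 21, 28, gold), (36, ATL, Yan, 21, 34, green), (36, NYC, Ada, 21, 23, red), (36, NYC, Ada, 21, 28, gold), (36, NYC, Ada, 21, 34, green)}.
Selection sid < 24: {(14, CHI, Cal, 5, 21, blue), (36, ATL, Yan, 21, 23, red), (36, NYC, Ada, 21, 23, red)}
π[color, qty, sname, sid, city]: project onto (color, qty, sname, sid, city) → {(blue, 5, Cal, 21, CHI), (red, 21, Ada, 23, NYC), (red, 21, Yan, 23, ATL)}
Taking the union: {(blue, 14, Bo, 34, BOS), (blue, 5, Cal, 21, CHI), (green, 37, Tai, 20, SEA), (red, 21, Ada, 23, NYC), (red, 21, Yan, 23, ATL), (white, 30, Ola, 29, SF)}
π[city, color]: project onto (city, color) → {(ATL, red), (BOS, blue), (CHI, blue), (NYC, red), (SEA, green), (SF, white)}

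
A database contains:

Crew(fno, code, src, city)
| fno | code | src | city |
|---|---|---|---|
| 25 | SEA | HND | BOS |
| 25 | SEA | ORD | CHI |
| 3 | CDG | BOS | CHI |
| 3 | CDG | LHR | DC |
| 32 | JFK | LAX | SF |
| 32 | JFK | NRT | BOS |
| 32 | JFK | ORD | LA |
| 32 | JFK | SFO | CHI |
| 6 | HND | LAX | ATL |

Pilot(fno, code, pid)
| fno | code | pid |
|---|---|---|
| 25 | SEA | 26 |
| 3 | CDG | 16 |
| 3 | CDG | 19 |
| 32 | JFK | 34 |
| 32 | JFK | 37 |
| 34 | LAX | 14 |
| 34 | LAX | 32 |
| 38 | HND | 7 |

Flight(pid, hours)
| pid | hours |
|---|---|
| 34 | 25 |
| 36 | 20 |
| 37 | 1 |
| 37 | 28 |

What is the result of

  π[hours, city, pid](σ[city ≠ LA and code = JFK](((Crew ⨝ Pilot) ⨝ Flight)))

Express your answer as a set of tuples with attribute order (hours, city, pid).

Joining Crew and Pilot on fno, code yields {(25, SEA, HND, BOS, 26), (25, SEA, ORD, CHI, 26), (3, CDG, BOS, CHI, 16), (3, CDG, BOS, CHI, 19), (3, CDG, LHR, DC, 16), (3, CDG, LHR, DC, 19), (32, JFK, LAX, SF, 34), (32, JFK, LAX, SF, 37), (32, JFK, NRT, BOS, 34), (32, JFK, NRT, BOS, 37), (32, JFK, ORD, LA, 34), (32, JFK, ORD, LA, 37), (32, JFK, SFO, CHI, 34), (32, JFK, SFO, CHI, 37)}.
Joining (Crew ⨝ Pilot) and Flight on pid yields {(32, JFK, LAX, SF, 34, 25), (32, JFK, LAX, SF, 37, 1), (32, JFK, LAX, SF, 37, 28), (32, JFK, NRT, BOS, 34, 25), (32, JFK, NRT, BOS, 37, 1), (32, JFK, NRT, BOS, 37, 28), (32, JFK, ORD, LA, 34, 25), (32, JFK, ORD, LA, 37, 1), (32, JFK, ORD, LA, 37, 28), (32, JFK, SFO, CHI, 34, 25), (32, JFK, SFO, CHI, 37, 1), (32, JFK, SFO, CHI, 37, 28)}.
Selection city ≠ LA and code = JFK: {(32, JFK, LAX, SF, 34, 25), (32, JFK, LAX, SF, 37, 1), (32, JFK, LAX, SF, 37, 28), (32, JFK, NRT, BOS, 34, 25), (32, JFK, NRT, BOS, 37, 1), (32, JFK, NRT, BOS, 37, 28), (32, JFK, SFO, CHI, 34, 25), (32, JFK, SFO, CHI, 37, 1), (32, JFK, SFO, CHI, 37, 28)}
Keep only column(s) hours, city, pid: {(1, BOS, 37), (1, CHI, 37), (1, SF, 37), (25, BOS, 34), (25, CHI, 34), (25, SF, 34), (28, BOS, 37), (28, CHI, 37), (28, SF, 37)}

{(1, BOS, 37), (1, CHI, 37), (1, SF, 37), (25, BOS, 34), (25, CHI, 34), (25, SF, 34), (28, BOS, 37), (28, CHI, 37), (28, SF, 37)}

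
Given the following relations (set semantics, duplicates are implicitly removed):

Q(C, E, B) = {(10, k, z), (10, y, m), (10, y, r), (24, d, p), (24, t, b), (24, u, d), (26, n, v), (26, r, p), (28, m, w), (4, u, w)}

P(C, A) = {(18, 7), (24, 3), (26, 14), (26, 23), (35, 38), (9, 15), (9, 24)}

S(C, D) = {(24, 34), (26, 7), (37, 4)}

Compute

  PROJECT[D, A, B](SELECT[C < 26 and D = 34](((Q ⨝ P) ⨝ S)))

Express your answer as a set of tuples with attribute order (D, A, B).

Joining Q and P on C yields {(24, d, p, 3), (24, t, b, 3), (24, u, d, 3), (26, n, v, 14), (26, n, v, 23), (26, r, p, 14), (26, r, p, 23)}.
Joining (Q ⨝ P) and S on C yields {(24, d, p, 3, 34), (24, t, b, 3, 34), (24, u, d, 3, 34), (26, n, v, 14, 7), (26, n, v, 23, 7), (26, r, p, 14, 7), (26, r, p, 23, 7)}.
Filtering on C < 26 and D = 34 leaves {(24, d, p, 3, 34), (24, t, b, 3, 34), (24, u, d, 3, 34)}.
Projecting to D, A, B: {(34, 3, b), (34, 3, d), (34, 3, p)}

{(34, 3, b), (34, 3, d), (34, 3, p)}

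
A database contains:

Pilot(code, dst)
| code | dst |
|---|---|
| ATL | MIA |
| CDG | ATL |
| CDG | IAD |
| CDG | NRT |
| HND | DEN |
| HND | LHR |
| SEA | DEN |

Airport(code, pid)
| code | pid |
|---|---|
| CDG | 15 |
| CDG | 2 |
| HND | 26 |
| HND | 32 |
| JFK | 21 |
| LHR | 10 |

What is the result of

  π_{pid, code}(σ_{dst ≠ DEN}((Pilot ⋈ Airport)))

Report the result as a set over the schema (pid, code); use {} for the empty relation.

Joining Pilot and Airport on code yields {(CDG, ATL, 15), (CDG, ATL, 2), (CDG, IAD, 15), (CDG, IAD, 2), (CDG, NRT, 15), (CDG, NRT, 2), (HND, DEN, 26), (HND, DEN, 32), (HND, LHR, 26), (HND, LHR, 32)}.
Filtering on dst ≠ DEN leaves {(CDG, ATL, 15), (CDG, ATL, 2), (CDG, IAD, 15), (CDG, IAD, 2), (CDG, NRT, 15), (CDG, NRT, 2), (HND, LHR, 26), (HND, LHR, 32)}.
Keep only column(s) pid, code (4 duplicate(s) eliminated): {(15, CDG), (2, CDG), (26, HND), (32, HND)}

{(15, CDG), (2, CDG), (26, HND), (32, HND)}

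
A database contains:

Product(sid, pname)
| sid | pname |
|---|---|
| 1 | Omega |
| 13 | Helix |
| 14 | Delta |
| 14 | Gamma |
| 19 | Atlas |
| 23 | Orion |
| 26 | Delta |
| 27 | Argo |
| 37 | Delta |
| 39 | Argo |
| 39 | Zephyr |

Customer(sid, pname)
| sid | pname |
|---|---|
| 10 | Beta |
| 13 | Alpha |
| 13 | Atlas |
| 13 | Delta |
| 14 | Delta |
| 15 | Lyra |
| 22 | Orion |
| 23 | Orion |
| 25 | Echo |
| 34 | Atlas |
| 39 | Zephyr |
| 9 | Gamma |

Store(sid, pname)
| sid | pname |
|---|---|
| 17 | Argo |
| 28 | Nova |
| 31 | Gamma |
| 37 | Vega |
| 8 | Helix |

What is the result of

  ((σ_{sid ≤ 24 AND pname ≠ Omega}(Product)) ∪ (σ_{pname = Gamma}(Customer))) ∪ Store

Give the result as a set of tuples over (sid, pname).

Apply σ_{sid ≤ 24 AND pname ≠ Omega}; surviving tuples: {(13, Helix), (14, Delta), (14, Gamma), (19, Atlas), (23, Orion)}
Apply σ_{pname = Gamma}; surviving tuples: {(9, Gamma)}
Union: {(13, Helix), (14, Delta), (14, Gamma), (19, Atlas), (23, Orion)} with {(9, Gamma)} → {(13, Helix), (14, Delta), (14, Gamma), (19, Atlas), (23, Orion), (9, Gamma)}
Union: {(13, Helix), (14, Delta), (14, Gamma), (19, Atlas), (23, Orion), (9, Gamma)} with {(17, Argo), (28, Nova), (31, Gamma), (37, Vega), (8, Helix)} → {(13, Helix), (14, Delta), (14, Gamma), (17, Argo), (19, Atlas), (23, Orion), (28, Nova), (31, Gamma), (37, Vega), (8, Helix), (9, Gamma)}

{(13, Helix), (14, Delta), (14, Gamma), (17, Argo), (19, Atlas), (23, Orion), (28, Nova), (31, Gamma), (37, Vega), (8, Helix), (9, Gamma)}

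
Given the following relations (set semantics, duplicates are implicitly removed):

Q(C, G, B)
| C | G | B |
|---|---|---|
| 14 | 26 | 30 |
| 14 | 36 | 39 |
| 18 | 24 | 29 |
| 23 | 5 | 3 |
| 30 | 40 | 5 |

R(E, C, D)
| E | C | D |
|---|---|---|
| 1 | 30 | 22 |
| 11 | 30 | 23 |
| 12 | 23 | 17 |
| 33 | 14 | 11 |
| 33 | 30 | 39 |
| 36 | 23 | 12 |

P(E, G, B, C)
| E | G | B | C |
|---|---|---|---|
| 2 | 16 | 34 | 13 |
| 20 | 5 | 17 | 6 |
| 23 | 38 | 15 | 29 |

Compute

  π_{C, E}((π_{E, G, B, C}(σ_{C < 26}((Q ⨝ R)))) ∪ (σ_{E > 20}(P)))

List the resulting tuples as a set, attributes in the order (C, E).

{(14, 33), (23, 12), (23, 36), (29, 23)}

Q ⋈ R (natural join on C): {(14, 26, 30, 33, 11), (14, 36, 39, 33, 11), (23, 5, 3, 12, 17), (23, 5, 3, 36, 12), (30, 40, 5, 1, 22), (30, 40, 5, 11, 23), (30, 40, 5, 33, 39)}
Selection C < 26: {(14, 26, 30, 33, 11), (14, 36, 39, 33, 11), (23, 5, 3, 12, 17), (23, 5, 3, 36, 12)}
Projecting to E, G, B, C: {(12, 5, 3, 23), (33, 26, 30, 14), (33, 36, 39, 14), (36, 5, 3, 23)}
Selection E > 20: {(23, 38, 15, 29)}
Union: {(12, 5, 3, 23), (33, 26, 30, 14), (33, 36, 39, 14), (36, 5, 3, 23)} with {(23, 38, 15, 29)} → {(12, 5, 3, 23), (23, 38, 15, 29), (33, 26, 30, 14), (33, 36, 39, 14), (36, 5, 3, 23)}
Projecting to C, E (1 duplicate(s) eliminated): {(14, 33), (23, 12), (23, 36), (29, 23)}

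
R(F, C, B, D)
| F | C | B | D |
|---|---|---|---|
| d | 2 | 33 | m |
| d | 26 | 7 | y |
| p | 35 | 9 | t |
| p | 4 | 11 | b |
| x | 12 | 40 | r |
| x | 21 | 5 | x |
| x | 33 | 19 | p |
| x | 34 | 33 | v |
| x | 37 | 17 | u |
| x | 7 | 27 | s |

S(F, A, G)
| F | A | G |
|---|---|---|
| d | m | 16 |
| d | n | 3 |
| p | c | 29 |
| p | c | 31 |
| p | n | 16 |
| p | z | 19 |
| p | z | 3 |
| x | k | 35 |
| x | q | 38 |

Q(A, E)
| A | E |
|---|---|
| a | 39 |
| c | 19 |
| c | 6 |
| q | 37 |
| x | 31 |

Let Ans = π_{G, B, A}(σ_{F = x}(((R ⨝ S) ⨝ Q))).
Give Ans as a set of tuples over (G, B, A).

R ⋈ S (natural join on F): {(d, 2, 33, m, m, 16), (d, 2, 33, m, n, 3), (d, 26, 7, y, m, 16), (d, 26, 7, y, n, 3), (p, 35, 9, t, c, 29), (p, 35, 9, t, c, 31), (p, 35, 9, t, n, 16), (p, 35, 9, t, z, 19), (p, 35, 9, t, z, 3), (p, 4, 11, b, c, 29), (p, 4, 11, b, c, 31), (p, 4, 11, b, n, 16), (p, 4, 11, b, z, 19), (p, 4, 11, b, z, 3), (x, 12, 40, r, k, 35), (x, 12, 40, r, q, 38), (x, 21, 5, x, k, 35), (x, 21, 5, x, q, 38), (x, 33, 19, p, k, 35), (x, 33, 19, p, q, 38), (x, 34, 33, v, k, 35), (x, 34, 33, v, q, 38), (x, 37, 17, u, k, 35), (x, 37, 17, u, q, 38), (x, 7, 27, s, k, 35), (x, 7, 27, s, q, 38)}
(R ⨝ S) ⋈ Q (natural join on A): {(p, 35, 9, t, c, 29, 19), (p, 35, 9, t, c, 29, 6), (p, 35, 9, t, c, 31, 19), (p, 35, 9, t, c, 31, 6), (p, 4, 11, b, c, 29, 19), (p, 4, 11, b, c, 29, 6), (p, 4, 11, b, c, 31, 19), (p, 4, 11, b, c, 31, 6), (x, 12, 40, r, q, 38, 37), (x, 21, 5, x, q, 38, 37), (x, 33, 19, p, q, 38, 37), (x, 34, 33, v, q, 38, 37), (x, 37, 17, u, q, 38, 37), (x, 7, 27, s, q, 38, 37)}
Selection F = x: {(x, 12, 40, r, q, 38, 37), (x, 21, 5, x, q, 38, 37), (x, 33, 19, p, q, 38, 37), (x, 34, 33, v, q, 38, 37), (x, 37, 17, u, q, 38, 37), (x, 7, 27, s, q, 38, 37)}
Projecting to G, B, A: {(38, 17, q), (38, 19, q), (38, 27, q), (38, 33, q), (38, 40, q), (38, 5, q)}

{(38, 17, q), (38, 19, q), (38, 27, q), (38, 33, q), (38, 40, q), (38, 5, q)}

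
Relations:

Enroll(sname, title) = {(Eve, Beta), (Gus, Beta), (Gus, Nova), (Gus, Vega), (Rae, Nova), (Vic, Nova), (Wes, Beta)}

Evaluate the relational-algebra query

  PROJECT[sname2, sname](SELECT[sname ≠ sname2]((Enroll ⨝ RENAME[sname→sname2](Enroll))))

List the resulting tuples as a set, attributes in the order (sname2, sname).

{(Eve, Gus), (Eve, Wes), (Gus, Eve), (Gus, Rae), (Gus, Vic), (Gus, Wes), (Rae, Gus), (Rae, Vic), (Vic, Gus), (Vic, Rae), (Wes, Eve), (Wes, Gus)}

ρ[sname→sname2]: schema becomes (sname2, title); tuples unchanged.
Enroll ⋈ RENAME[sname→sname2](Enroll) (natural join on title): {(Eve, Beta, Eve), (Eve, Beta, Gus), (Eve, Beta, Wes), (Gus, Beta, Eve), (Gus, Beta, Gus), (Gus, Beta, Wes), (Gus, Nova, Gus), (Gus, Nova, Rae), (Gus, Nova, Vic), (Gus, Vega, Gus), (Rae, Nova, Gus), (Rae, Nova, Rae), (Rae, Nova, Vic), (Vic, Nova, Gus), (Vic, Nova, Rae), (Vic, Nova, Vic), (Wes, Beta, Eve), (Wes, Beta, Gus), (Wes, Beta, Wes)}
σ[sname ≠ sname2]: keep tuples satisfying sname ≠ sname2 → {(Eve, Beta, Gus), (Eve, Beta, Wes), (Gus, Beta, Eve), (Gus, Beta, Wes), (Gus, Nova, Rae), (Gus, Nova, Vic), (Rae, Nova, Gus), (Rae, Nova, Vic), (Vic, Nova, Gus), (Vic, Nova, Rae), (Wes, Beta, Eve), (Wes, Beta, Gus)}
π_{sname2, sname} gives {(Eve, Gus), (Eve, Wes), (Gus, Eve), (Gus, Rae), (Gus, Vic), (Gus, Wes), (Rae, Gus), (Rae, Vic), (Vic, Gus), (Vic, Rae), (Wes, Eve), (Wes, Gus)}.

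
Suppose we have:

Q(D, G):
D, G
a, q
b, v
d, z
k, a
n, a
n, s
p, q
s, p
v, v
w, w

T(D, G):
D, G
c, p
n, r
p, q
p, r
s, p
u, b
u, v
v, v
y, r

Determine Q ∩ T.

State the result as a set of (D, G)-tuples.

{(p, q), (s, p), (v, v)}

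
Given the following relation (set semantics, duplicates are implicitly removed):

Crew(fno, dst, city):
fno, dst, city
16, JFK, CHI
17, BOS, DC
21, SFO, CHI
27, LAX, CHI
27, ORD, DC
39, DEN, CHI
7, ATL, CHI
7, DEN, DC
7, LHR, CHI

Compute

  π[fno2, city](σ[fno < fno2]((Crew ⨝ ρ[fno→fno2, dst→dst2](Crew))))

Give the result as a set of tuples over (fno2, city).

{(16, CHI), (17, DC), (21, CHI), (27, CHI), (27, DC), (39, CHI)}

ρ[fno→fno2, dst→dst2]: schema becomes (fno2, dst2, city); tuples unchanged.
Joining Crew and ρ[fno→fno2, dst→dst2](Crew) on city yields {(16, JFK, CHI, 16, JFK), (16, JFK, CHI, 21, SFO), (16, JFK, CHI, 27, LAX), (16, JFK, CHI, 39, DEN), (16, JFK, CHI, 7, ATL), (16, JFK, CHI, 7, LHR), (17, BOS, DC, 17, BOS), (17, BOS, DC, 27, ORD), (17, BOS, DC, 7, DEN), (21, SFO, CHI, 16, JFK), (21, SFO, CHI, 21, SFO), (21, SFO, CHI, 27, LAX), (21, SFO, CHI, 39, DEN), (21, SFO, CHI, 7, ATL), (21, SFO, CHI, 7, LHR), (27, LAX, CHI, 16, JFK), (27, LAX, CHI, 21, SFO), (27, LAX, CHI, 27, LAX), (27, LAX, CHI, 39, DEN), (27, LAX, CHI, 7, ATL), (27, LAX, CHI, 7, LHR), (27, ORD, DC, 17, BOS), (27, ORD, DC, 27, ORD), (27, ORD, DC, 7, DEN), (39, DEN, CHI, 16, JFK), (39, DEN, CHI, 21, SFO), (39, DEN, CHI, 27, LAX), (39, DEN, CHI, 39, DEN), (39, DEN, CHI, 7, ATL), (39, DEN, CHI, 7, LHR), (7, ATL, CHI, 16, JFK), (7, ATL, CHI, 21, SFO), (7, ATL, CHI, 27, LAX), (7, ATL, CHI, 39, DEN), (7, ATL, CHI, 7, ATL), (7, ATL, CHI, 7, LHR), (7, DEN, DC, 17, BOS), (7, DEN, DC, 27, ORD), (7, DEN, DC, 7, DEN), (7, LHR, CHI, 16, JFK), (7, LHR, CHI, 21, SFO), (7, LHR, CHI, 27, LAX), (7, LHR, CHI, 39, DEN), (7, LHR, CHI, 7, ATL), (7, LHR, CHI, 7, LHR)}.
Apply σ_{fno < fno2}; surviving tuples: {(16, JFK, CHI, 21, SFO), (16, JFK, CHI, 27, LAX), (16, JFK, CHI, 39, DEN), (17, BOS, DC, 27, ORD), (21, SFO, CHI, 27, LAX), (21, SFO, CHI, 39, DEN), (27, LAX, CHI, 39, DEN), (7, ATL, CHI, 16, JFK), (7, ATL, CHI, 21, SFO), (7, ATL, CHI, 27, LAX), (7, ATL, CHI, 39, DEN), (7, DEN, DC, 17, BOS), (7, DEN, DC, 27, ORD), (7, LHR, CHI, 16, JFK), (7, LHR, CHI, 21, SFO), (7, LHR, CHI, 27, LAX), (7, LHR, CHI, 39, DEN)}
Keep only column(s) fno2, city (11 duplicate(s) eliminated): {(16, CHI), (17, DC), (21, CHI), (27, CHI), (27, DC), (39, CHI)}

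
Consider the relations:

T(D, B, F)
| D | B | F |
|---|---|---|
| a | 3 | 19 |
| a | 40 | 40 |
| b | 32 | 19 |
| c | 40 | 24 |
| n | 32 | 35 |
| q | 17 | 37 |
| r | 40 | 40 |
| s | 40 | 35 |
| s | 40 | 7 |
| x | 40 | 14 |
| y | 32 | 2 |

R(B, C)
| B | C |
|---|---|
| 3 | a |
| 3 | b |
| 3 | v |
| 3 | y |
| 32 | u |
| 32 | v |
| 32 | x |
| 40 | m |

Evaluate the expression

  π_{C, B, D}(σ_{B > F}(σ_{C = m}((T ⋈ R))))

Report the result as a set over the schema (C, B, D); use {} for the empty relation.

Natural join on B: {(a, 3, 19, a), (a, 3, 19, b), (a, 3, 19, v), (a, 3, 19, y), (a, 40, 40, m), (b, 32, 19, u), (b, 32, 19, v), (b, 32, 19, x), (c, 40, 24, m), (n, 32, 35, u), (n, 32, 35, v), (n, 32, 35, x), (r, 40, 40, m), (s, 40, 35, m), (s, 40, 7, m), (x, 40, 14, m), (y, 32, 2, u), (y, 32, 2, v), (y, 32, 2, x)}
Selection C = m: {(a, 40, 40, m), (c, 40, 24, m), (r, 40, 40, m), (s, 40, 35, m), (s, 40, 7, m), (x, 40, 14, m)}
Selection B > F: {(c, 40, 24, m), (s, 40, 35, m), (s, 40, 7, m), (x, 40, 14, m)}
Keep only column(s) C, B, D (1 duplicate(s) eliminated): {(m, 40, c), (m, 40, s), (m, 40, x)}

{(m, 40, c), (m, 40, s), (m, 40, x)}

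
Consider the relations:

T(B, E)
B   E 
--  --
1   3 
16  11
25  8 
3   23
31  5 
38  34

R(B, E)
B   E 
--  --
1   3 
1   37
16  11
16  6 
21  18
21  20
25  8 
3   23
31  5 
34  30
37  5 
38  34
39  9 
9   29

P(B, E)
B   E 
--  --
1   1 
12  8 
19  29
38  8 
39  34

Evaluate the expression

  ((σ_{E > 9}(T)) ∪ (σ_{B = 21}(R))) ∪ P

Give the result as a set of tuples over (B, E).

{(1, 1), (12, 8), (16, 11), (19, 29), (21, 18), (21, 20), (3, 23), (38, 34), (38, 8), (39, 34)}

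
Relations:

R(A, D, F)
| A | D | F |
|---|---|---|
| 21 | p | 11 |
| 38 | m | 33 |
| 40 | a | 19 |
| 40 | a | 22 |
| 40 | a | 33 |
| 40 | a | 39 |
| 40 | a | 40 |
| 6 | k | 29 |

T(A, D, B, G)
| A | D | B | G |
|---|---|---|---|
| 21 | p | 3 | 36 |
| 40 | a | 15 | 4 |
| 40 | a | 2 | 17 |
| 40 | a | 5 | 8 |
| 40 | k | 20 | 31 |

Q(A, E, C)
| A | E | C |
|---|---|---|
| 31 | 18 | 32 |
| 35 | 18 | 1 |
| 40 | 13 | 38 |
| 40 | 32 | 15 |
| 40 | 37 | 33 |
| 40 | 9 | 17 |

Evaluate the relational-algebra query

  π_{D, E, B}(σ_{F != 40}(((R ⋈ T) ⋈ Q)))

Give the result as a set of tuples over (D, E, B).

Joining R and T on A, D yields {(21, p, 11, 3, 36), (40, a, 19, 15, 4), (40, a, 19, 2, 17), (40, a, 19, 5, 8), (40, a, 22, 15, 4), (40, a, 22, 2, 17), (40, a, 22, 5, 8), (40, a, 33, 15, 4), (40, a, 33, 2, 17), (40, a, 33, 5, 8), (40, a, 39, 15, 4), (40, a, 39, 2, 17), (40, a, 39, 5, 8), (40, a, 40, 15, 4), (40, a, 40, 2, 17), (40, a, 40, 5, 8)}.
Joining (R ⋈ T) and Q on A yields {(40, a, 19, 15, 4, 13, 38), (40, a, 19, 15, 4, 32, 15), (40, a, 19, 15, 4, 37, 33), (40, a, 19, 15, 4, 9, 17), (40, a, 19, 2, 17, 13, 38), (40, a, 19, 2, 17, 32, 15), (40, a, 19, 2, 17, 37, 33), (40, a, 19, 2, 17, 9, 17), (40, a, 19, 5, 8, 13, 38), (40, a, 19, 5, 8, 32, 15), (40, a, 19, 5, 8, 37, 33), (40, a, 19, 5, 8, 9, 17), (40, a, 22, 15, 4, 13, 38), (40, a, 22, 15, 4, 32, 15), (40, a, 22, 15, 4, 37, 33), (40, a, 22, 15, 4, 9, 17), (40, a, 22, 2, 17, 13, 38), (40, a, 22, 2, 17, 32, 15), (40, a, 22, 2, 17, 37, 33), (40, a, 22, 2, 17, 9, 17), (40, a, 22, 5, 8, 13, 38), (40, a, 22, 5, 8, 32, 15), (40, a, 22, 5, 8, 37, 33), (40, a, 22, 5, 8, 9, 17), (40, a, 33, 15, 4, 13, 38), (40, a, 33, 15, 4, 32, 15), (40, a, 33, 15, 4, 37, 33), (40, a, 33, 15, 4, 9, 17), (40, a, 33, 2, 17, 13, 38), (40, a, 33, 2, 17, 32, 15), (40, a, 33, 2, 17, 37, 33), (40, a, 33, 2, 17, 9, 17), (40, a, 33, 5, 8, 13, 38), (40, a, 33, 5, 8, 32, 15), (40, a, 33, 5, 8, 37, 33), (40, a, 33, 5, 8, 9, 17), (40, a, 39, 15, 4, 13, 38), (40, a, 39, 15, 4, 32, 15), (40, a, 39, 15, 4, 37, 33), (40, a, 39, 15, 4, 9, 17), (40, a, 39, 2, 17, 13, 38), (40, a, 39, 2, 17, 32, 15), (40, a, 39, 2, 17, 37, 33), (40, a, 39, 2, 17, 9, 17), (40, a, 39, 5, 8, 13, 38), (40, a, 39, 5, 8, 32, 15), (40, a, 39, 5, 8, 37, 33), (40, a, 39, 5, 8, 9, 17), (40, a, 40, 15, 4, 13, 38), (40, a, 40, 15, 4, 32, 15), (40, a, 40, 15, 4, 37, 33), (40, a, 40, 15, 4, 9, 17), (40, a, 40, 2, 17, 13, 38), (40, a, 40, 2, 17, 32, 15), (40, a, 40, 2, 17, 37, 33), (40, a, 40, 2, 17, 9, 17), (40, a, 40, 5, 8, 13, 38), (40, a, 40, 5, 8, 32, 15), (40, a, 40, 5, 8, 37, 33), (40, a, 40, 5, 8, 9, 17)}.
σ[F != 40]: keep tuples satisfying F != 40 → {(40, a, 19, 15, 4, 13, 38), (40, a, 19, 15, 4, 32, 15), (40, a, 19, 15, 4, 37, 33), (40, a, 19, 15, 4, 9, 17), (40, a, 19, 2, 17, 13, 38), (40, a, 19, 2, 17, 32, 15), (40, a, 19, 2, 17, 37, 33), (40, a, 19, 2, 17, 9, 17), (40, a, 19, 5, 8, 13, 38), (40, a, 19, 5, 8, 32, 15), (40, a, 19, 5, 8, 37, 33), (40, a, 19, 5, 8, 9, 17), (40, a, 22, 15, 4, 13, 38), (40, a, 22, 15, 4, 32, 15), (40, a, 22, 15, 4, 37, 33), (40, a, 22, 15, 4, 9, 17), (40, a, 22, 2, 17, 13, 38), (40, a, 22, 2, 17, 32, 15), (40, a, 22, 2, 17, 37, 33), (40, a, 22, 2, 17, 9, 17), (40, a, 22, 5, 8, 13, 38), (40, a, 22, 5, 8, 32, 15), (40, a, 22, 5, 8, 37, 33), (40, a, 22, 5, 8, 9, 17), (40, a, 33, 15, 4, 13, 38), (40, a, 33, 15, 4, 32, 15), (40, a, 33, 15, 4, 37, 33), (40, a, 33, 15, 4, 9, 17), (40, a, 33, 2, 17, 13, 38), (40, a, 33, 2, 17, 32, 15), (40, a, 33, 2, 17, 37, 33), (40, a, 33, 2, 17, 9, 17), (40, a, 33, 5, 8, 13, 38), (40, a, 33, 5, 8, 32, 15), (40, a, 33, 5, 8, 37, 33), (40, a, 33, 5, 8, 9, 17), (40, a, 39, 15, 4, 13, 38), (40, a, 39, 15, 4, 32, 15), (40, a, 39, 15, 4, 37, 33), (40, a, 39, 15, 4, 9, 17), (40, a, 39, 2, 17, 13, 38), (40, a, 39, 2, 17, 32, 15), (40, a, 39, 2, 17, 37, 33), (40, a, 39, 2, 17, 9, 17), (40, a, 39, 5, 8, 13, 38), (40, a, 39, 5, 8, 32, 15), (40, a, 39, 5, 8, 37, 33), (40, a, 39, 5, 8, 9, 17)}
Keep only column(s) D, E, B (36 duplicate(s) eliminated): {(a, 13, 15), (a, 13, 2), (a, 13, 5), (a, 32, 15), (a, 32, 2), (a, 32, 5), (a, 37, 15), (a, 37, 2), (a, 37, 5), (a, 9, 15), (a, 9, 2), (a, 9, 5)}

{(a, 13, 15), (a, 13, 2), (a, 13, 5), (a, 32, 15), (a, 32, 2), (a, 32, 5), (a, 37, 15), (a, 37, 2), (a, 37, 5), (a, 9, 15), (a, 9, 2), (a, 9, 5)}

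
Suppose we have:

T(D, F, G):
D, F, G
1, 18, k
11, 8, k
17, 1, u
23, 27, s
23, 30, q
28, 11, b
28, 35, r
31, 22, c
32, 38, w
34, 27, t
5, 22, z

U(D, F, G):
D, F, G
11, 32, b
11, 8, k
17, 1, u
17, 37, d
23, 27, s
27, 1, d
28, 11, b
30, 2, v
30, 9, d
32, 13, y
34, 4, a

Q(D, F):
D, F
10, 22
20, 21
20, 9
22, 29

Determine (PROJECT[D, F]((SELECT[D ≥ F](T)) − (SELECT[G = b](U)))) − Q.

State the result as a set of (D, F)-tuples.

{(11, 8), (17, 1), (31, 22), (34, 27)}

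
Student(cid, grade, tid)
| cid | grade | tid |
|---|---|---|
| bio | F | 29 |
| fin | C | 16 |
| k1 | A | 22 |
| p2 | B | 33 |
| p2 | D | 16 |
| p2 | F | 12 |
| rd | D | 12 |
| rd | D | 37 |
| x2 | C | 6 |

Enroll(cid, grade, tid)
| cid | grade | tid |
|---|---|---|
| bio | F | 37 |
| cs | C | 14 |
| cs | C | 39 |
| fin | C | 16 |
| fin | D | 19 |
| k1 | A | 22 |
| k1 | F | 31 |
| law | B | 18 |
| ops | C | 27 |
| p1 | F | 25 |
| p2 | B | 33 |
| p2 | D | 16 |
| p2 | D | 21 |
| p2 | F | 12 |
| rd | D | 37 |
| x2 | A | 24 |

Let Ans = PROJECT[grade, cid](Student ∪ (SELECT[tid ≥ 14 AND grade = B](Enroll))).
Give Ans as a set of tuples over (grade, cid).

Apply σ_{tid ≥ 14 AND grade = B}; surviving tuples: {(law, B, 18), (p2, B, 33)}
Set union of the two operands is {(bio, F, 29), (fin, C, 16), (k1, A, 22), (law, B, 18), (p2, B, 33), (p2, D, 16), (p2, F, 12), (rd, D, 12), (rd, D, 37), (x2, C, 6)}.
π_{grade, cid} gives {(A, k1), (B, law), (B, p2), (C, fin), (C, x2), (D, p2), (D, rd), (F, bio), (F, p2)} (1 duplicate(s) eliminated).

{(A, k1), (B, law), (B, p2), (C, fin), (C, x2), (D, p2), (D, rd), (F, bio), (F, p2)}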